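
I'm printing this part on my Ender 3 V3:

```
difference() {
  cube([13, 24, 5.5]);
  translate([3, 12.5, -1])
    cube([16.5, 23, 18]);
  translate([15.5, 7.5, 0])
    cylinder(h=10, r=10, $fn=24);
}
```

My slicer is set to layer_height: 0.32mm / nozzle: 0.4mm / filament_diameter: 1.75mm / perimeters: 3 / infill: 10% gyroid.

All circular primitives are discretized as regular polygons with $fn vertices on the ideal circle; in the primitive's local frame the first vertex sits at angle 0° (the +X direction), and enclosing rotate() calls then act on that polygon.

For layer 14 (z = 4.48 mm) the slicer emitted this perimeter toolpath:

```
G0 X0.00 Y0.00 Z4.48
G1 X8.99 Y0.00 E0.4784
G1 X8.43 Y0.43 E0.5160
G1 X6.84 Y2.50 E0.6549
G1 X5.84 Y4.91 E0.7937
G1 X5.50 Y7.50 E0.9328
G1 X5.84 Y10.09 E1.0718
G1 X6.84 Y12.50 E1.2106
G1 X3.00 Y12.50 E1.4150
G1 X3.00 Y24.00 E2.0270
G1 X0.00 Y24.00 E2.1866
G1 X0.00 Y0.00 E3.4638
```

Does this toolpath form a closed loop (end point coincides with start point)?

Start point (G0): (0.00, 0.00). End point (last G1): the path returns to the start — closed.

yes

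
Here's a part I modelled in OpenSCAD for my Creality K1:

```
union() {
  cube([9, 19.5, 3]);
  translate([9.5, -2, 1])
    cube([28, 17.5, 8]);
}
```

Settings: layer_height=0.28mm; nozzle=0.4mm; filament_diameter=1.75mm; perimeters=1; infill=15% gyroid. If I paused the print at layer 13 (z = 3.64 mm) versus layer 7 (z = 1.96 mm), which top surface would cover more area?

Layer 13 (z = 3.64): the cube is absent (z outside [0, 3]); the 28×17.5 cube at (9.5, -2) contributes its full rectangle (area 490.00 mm²); Combining (union): only the 28×17.5 cube at (9.5, -2) is present, so the union is just that shape — area = 490.00 mm². So its area = 490.00 mm². Layer 7 (z = 1.96): the 9×19.5 cube contributes its full rectangle (area 175.50 mm²); the 28×17.5 cube at (9.5, -2) contributes its full rectangle (area 490.00 mm²); Taking the union: the 2 present regions are separate (no shared area or edge), so areas and boundary lengths simply add and each stays a separate island — area = 665.50 mm². So its area = 665.50 mm². Layer 7 is larger (665.50 vs 490.00 mm²).

layer 7 (z = 1.96 mm)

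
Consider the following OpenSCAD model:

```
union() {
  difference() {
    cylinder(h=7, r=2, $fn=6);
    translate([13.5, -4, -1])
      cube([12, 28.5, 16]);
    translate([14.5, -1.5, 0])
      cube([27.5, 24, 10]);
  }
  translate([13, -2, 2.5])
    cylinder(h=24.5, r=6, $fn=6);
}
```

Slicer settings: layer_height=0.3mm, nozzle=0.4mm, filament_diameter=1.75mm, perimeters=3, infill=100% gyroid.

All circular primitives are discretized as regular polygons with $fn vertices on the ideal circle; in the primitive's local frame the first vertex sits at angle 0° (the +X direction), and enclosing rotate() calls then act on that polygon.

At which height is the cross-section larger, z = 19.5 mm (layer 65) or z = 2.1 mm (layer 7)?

layer 65 (z = 19.5 mm)

Layer 65 (z = 19.5): the cylinder is not intersected at this z (z outside [0, 7]); the cube at (13.5, -4) does not reach this height (z outside [-1, 15]); the cube at (14.5, -1.5) is absent (z outside [0, 10]); After the difference (first − rest): the first operand is absent here, so nothing remains; the r=6 cylinder at (13, -2) gives a regular 6-gon of circumradius 6 (constant along its height) (area = (6/2)·6.000²·sin(360°/6) = 93.53 mm²); Combining (union): only the r=6 cylinder at (13, -2) is present, so the union is just that shape — area = 93.53 mm². So its area = 93.53 mm². Layer 7 (z = 2.1): the cylinder: section is a regular 6-gon, circumradius r=2 (area = (6/2)·2.000²·sin(360°/6) = 10.39 mm²); the cube at (13.5, -4) (footprint 12×28.5) is included at this height (area 342.00 mm²); the 27.5×24 cube at (14.5, -1.5) contributes its full rectangle (area 660.00 mm²); Subtracting the remaining from the first: starting from the r=2 cylinder (10.39 mm²), the 12×28.5 cube at (13.5, -4) misses the remaining region (no effect); the 27.5×24 cube at (14.5, -1.5) misses the remaining region (no effect) — area = 10.39 mm²; the cylinder at (13, -2) is not intersected at this z (z outside [2.5, 27]); Taking the union: only that combined region is present, so the union is just that shape — area = 10.39 mm². So its area = 10.39 mm². Layer 65 is larger (93.53 vs 10.39 mm²).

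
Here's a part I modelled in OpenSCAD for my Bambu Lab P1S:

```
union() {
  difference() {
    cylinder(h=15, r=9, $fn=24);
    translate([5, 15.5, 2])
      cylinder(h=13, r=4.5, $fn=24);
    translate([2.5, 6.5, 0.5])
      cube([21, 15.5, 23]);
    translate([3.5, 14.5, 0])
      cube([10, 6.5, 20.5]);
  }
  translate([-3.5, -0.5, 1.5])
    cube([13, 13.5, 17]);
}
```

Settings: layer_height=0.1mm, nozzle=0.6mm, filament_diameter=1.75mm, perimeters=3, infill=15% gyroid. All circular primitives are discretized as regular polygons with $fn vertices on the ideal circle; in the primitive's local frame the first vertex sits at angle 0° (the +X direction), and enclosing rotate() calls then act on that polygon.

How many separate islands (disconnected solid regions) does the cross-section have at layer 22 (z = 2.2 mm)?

At z = 2.2 mm: the r=9 cylinder gives a regular 24-gon of circumradius 9 (constant along its height); the r=4.5 cylinder at (5, 15.5) gives a regular 24-gon of circumradius 4.5 (constant along its height); the cube at (2.5, 6.5) is present — its section is the full 21×15.5 rectangle; the 10×6.5 cube at (3.5, 14.5) contributes its full rectangle; Taking the first minus the rest: starting from the r=9 cylinder, the r=4.5 cylinder at (5, 15.5) misses the remaining region (no effect); the 21×15.5 cube at (2.5, 6.5) partially overlaps it — only the 4.51 mm² overlap (of its 325.50 mm²) is removed, clipping the outline; the 10×6.5 cube at (3.5, 14.5) misses the remaining region (no effect) — 1 connected region; the 13×13.5 cube at (-3.5, -0.5) contributes its full rectangle; Merging all regions: the regions partially overlap (shared area 95.12 mm²), so overlapping operands fuse into one piece — 1 connected region. Overall, the cross-section is a single solid region. Island count = 1.

1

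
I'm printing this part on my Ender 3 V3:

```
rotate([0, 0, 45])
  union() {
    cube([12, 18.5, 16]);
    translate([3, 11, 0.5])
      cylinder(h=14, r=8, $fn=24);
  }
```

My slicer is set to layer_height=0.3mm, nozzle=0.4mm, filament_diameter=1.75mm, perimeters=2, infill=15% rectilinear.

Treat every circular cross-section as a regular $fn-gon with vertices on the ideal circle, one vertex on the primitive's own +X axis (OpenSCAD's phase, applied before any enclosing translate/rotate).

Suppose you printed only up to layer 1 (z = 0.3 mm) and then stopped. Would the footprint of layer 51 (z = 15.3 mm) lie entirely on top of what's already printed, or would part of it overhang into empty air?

entirely on top

Compare the two slices. At z = 0.3: the 12×18.5 cube contributes its full rectangle (area 222.00 mm²); the cylinder at (3, 11) is absent (z outside [0.5, 14.5]); Combining (union): only the 12×18.5 cube is present, so the union is just that shape — area = 222.00 mm²; (rotated 45° about Z; rotation is an isometry so areas/perimeters/island counts are preserved). At z = 15.3: the 12×18.5 cube contributes its full rectangle (area 222.00 mm²); the cylinder at (3, 11) is absent (z outside [0.5, 14.5]); Merging all regions: only the 12×18.5 cube is present, so the union is just that shape — area = 222.00 mm²; (rotated 45° about Z; rotation is an isometry so areas/perimeters/island counts are preserved). Checking containment: the cross-section at z = 15.3 is a subset of the cross-section at z = 0.3.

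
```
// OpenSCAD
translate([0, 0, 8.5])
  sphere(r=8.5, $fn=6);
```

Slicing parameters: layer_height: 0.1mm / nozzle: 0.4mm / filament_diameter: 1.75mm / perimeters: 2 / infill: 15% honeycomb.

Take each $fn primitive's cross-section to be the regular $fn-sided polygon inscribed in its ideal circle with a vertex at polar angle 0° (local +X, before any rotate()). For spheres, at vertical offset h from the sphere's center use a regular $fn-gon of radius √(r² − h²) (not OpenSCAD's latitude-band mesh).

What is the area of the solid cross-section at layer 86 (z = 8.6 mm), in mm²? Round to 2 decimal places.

187.69 mm²

At z = 8.6 mm: the r=8.5 sphere slices to a regular 6-gon of circumradius 8.499 (√(r²−h²) with h=0.1 from center) (area = (6/2)·8.499²·sin(360°/6) = 187.69 mm²). Overall, the cross-section is a single solid region. Net area = 187.69 mm².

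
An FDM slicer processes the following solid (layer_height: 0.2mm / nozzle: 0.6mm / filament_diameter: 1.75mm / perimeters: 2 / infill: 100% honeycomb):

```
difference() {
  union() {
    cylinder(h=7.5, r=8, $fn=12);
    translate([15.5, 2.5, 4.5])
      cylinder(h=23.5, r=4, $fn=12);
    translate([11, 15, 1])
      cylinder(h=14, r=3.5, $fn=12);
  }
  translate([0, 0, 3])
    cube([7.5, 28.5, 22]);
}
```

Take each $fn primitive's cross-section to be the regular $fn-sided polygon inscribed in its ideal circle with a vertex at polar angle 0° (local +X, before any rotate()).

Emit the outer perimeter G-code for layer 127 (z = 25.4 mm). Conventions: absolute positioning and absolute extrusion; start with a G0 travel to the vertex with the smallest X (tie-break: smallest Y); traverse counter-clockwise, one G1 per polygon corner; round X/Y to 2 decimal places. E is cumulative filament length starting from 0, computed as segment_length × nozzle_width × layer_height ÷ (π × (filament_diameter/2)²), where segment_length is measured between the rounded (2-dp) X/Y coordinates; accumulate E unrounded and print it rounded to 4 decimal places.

At z = 25.4 mm: the cylinder is not intersected at this z (z outside [0, 7.5]); the cylinder at (15.5, 2.5): section is a regular 12-gon, circumradius r=4; the cylinder at (11, 15) does not reach this height (z outside [1, 15]); Combining (union): only the r=4 cylinder at (15.5, 2.5) is present, so the union is just that shape — 1 connected region; the cube is absent (z outside [3, 25]); Subtracting the remaining from the first: none of the subtracted shapes is present at this height, so that combined region is unchanged — 1 connected region. The outline is a single polygon with 12 vertices. Extrusion per mm of travel: 0.6 × 0.2 / (π × 0.875²) = 0.049890. Accumulating E over each segment gives final E = 1.2389.

G0 X11.50 Y2.50 Z25.40
G1 X12.04 Y0.50 E0.1034
G1 X13.50 Y-0.96 E0.2064
G1 X15.50 Y-1.50 E0.3097
G1 X17.50 Y-0.96 E0.4131
G1 X18.96 Y0.50 E0.5161
G1 X19.50 Y2.50 E0.6194
G1 X18.96 Y4.50 E0.7228
G1 X17.50 Y5.96 E0.8258
G1 X15.50 Y6.50 E0.9292
G1 X13.50 Y5.96 E1.0325
G1 X12.04 Y4.50 E1.1355
G1 X11.50 Y2.50 E1.2389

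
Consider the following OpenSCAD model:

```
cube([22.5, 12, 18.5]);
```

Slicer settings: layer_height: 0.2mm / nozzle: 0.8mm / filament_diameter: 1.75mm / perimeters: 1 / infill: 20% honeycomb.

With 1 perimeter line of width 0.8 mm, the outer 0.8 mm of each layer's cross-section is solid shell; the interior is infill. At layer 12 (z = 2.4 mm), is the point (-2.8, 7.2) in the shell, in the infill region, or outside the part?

At z = 2.4 mm: the cube (footprint 22.5×12) is included at this height. Overall, the cross-section is a single solid region. The nearest boundary edge runs (0.00, 12.00)→(0.00, 0.00); distance from the point to it = 2.80 mm. The point is not inside any of the regions above, so it lies outside the cross-section (2.80 mm from the nearest boundary).

outside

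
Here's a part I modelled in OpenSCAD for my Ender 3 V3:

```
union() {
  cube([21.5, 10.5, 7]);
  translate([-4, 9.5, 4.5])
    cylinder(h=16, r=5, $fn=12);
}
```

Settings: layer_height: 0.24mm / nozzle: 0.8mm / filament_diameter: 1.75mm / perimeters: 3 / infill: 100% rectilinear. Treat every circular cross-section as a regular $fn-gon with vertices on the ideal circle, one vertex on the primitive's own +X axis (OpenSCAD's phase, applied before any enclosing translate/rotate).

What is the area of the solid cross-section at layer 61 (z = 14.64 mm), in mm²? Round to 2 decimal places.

At z = 14.64 mm: the cube does not reach this height (z outside [0, 7]); the cylinder at (-4, 9.5): section is a regular 12-gon, circumradius r=5 (area = (12/2)·5.000²·sin(360°/12) = 75.00 mm²); Combining (union): only the r=5 cylinder at (-4, 9.5) is present, so the union is just that shape — area = 75.00 mm². Overall, the cross-section is a single solid region. Net area = 75.00 mm².

75.00 mm²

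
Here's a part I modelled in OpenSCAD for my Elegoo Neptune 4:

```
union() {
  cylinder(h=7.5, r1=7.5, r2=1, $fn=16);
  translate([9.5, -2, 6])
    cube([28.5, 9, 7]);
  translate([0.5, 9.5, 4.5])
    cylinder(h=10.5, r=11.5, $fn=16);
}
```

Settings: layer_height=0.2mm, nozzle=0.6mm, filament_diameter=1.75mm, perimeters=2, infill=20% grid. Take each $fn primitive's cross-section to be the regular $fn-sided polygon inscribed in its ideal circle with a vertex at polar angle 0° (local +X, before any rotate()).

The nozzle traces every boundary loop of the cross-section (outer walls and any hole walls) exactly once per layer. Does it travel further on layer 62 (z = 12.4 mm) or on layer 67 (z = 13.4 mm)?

Layer 62 (z = 12.4): the cone is not intersected at this z (z outside [0, 7.5]); the 28.5×9 cube at (9.5, -2) contributes its full rectangle (perimeter 75.00 mm); the r=11.5 cylinder at (0.5, 9.5) contributes a regular 16-gon of circumradius 11.5 (perimeter = 2·16·11.500·sin(180°/16) = 71.79 mm); Combining (union): the regions partially overlap (shared area 5.42 mm²), so the edge portions inside another operand are dropped and the merged outline is re-measured after clipping — boundary = 135.60 mm. So its perimeter = 135.60 mm. Layer 67 (z = 13.4): the cone is absent (z outside [0, 7.5]); the cube at (9.5, -2) does not reach this height (z outside [6, 13]); the cylinder at (0.5, 9.5): section is a regular 16-gon, circumradius r=11.5 (perimeter = 2·16·11.500·sin(180°/16) = 71.79 mm); Combining (union): only the r=11.5 cylinder at (0.5, 9.5) is present, so the union is just that shape — boundary = 71.79 mm. So its perimeter = 71.79 mm. Layer 62 is larger (135.60 vs 71.79 mm).

layer 62 (z = 12.4 mm)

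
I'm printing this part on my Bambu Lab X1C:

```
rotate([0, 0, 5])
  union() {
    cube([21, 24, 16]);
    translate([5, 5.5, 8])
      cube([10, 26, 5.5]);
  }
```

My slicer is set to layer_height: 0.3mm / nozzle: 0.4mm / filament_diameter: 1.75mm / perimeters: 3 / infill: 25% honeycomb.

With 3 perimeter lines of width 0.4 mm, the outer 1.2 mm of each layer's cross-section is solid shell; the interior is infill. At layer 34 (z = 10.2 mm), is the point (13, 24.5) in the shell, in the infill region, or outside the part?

shell

At z = 10.2 mm: the cube (footprint 21×24) is included at this height; the cube at (5, 5.5) (footprint 10×26) is included at this height; Taking the union: the regions partially overlap (shared area 185.00 mm²), so overlapping operands fuse into one piece — 1 connected region; (rotated 5° about Z; rotation is an isometry so areas/perimeters/island counts are preserved). Overall, the cross-section is a single solid region. Undo the 5° rotation: the query point maps to (15.086, 23.274) in the un-rotated model frame. The nearest boundary edge runs (15.00, 24.00)→(21.00, 24.00); distance from the point to it = 0.73 mm. The point is inside the cross-section, 0.73 mm from the nearest boundary — within the 1.2 mm shell band (3 × 0.4).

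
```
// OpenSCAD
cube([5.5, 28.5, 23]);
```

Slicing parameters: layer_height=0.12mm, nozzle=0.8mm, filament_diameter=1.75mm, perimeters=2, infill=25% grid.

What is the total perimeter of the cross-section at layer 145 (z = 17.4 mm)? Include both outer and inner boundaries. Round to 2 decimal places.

68.00 mm

At z = 17.4 mm: the 5.5×28.5 cube contributes its full rectangle (perimeter 68.00 mm). Overall, the cross-section is a single solid region. Total boundary length (outer) = 68.00 mm.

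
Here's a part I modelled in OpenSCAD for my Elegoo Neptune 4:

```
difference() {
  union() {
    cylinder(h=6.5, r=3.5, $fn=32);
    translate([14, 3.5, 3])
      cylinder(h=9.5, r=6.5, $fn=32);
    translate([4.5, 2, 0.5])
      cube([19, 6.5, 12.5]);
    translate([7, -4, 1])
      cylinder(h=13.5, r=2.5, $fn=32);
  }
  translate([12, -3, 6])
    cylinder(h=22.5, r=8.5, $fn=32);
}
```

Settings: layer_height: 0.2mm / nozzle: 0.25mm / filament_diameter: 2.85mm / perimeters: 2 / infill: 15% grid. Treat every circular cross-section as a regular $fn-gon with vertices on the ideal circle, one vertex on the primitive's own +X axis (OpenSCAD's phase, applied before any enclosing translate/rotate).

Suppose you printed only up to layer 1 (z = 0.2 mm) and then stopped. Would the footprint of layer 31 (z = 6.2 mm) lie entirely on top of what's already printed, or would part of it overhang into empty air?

Compare the two slices. At z = 0.2: the cylinder: section is a regular 32-gon, circumradius r=3.5 (area = (32/2)·3.500²·sin(360°/32) = 38.24 mm²); the cylinder at (14, 3.5) does not reach this height (z outside [3, 12.5]); the cube at (4.5, 2) is not intersected at this z (z outside [0.5, 13]); the cylinder at (7, -4) is not intersected at this z (z outside [1, 14.5]); Taking the union: only the r=3.5 cylinder is present, so the union is just that shape — area = 38.24 mm²; the cylinder at (12, -3) is absent (z outside [6, 28.5]); After the difference (first − rest): none of the subtracted shapes is present at this height, so the result so far is unchanged — area = 38.24 mm². At z = 6.2: the r=3.5 cylinder gives a regular 32-gon of circumradius 3.5 (constant along its height) (area = (32/2)·3.500²·sin(360°/32) = 38.24 mm²); the cylinder at (14, 3.5): section is a regular 32-gon, circumradius r=6.5 (area = (32/2)·6.500²·sin(360°/32) = 131.88 mm²); the 19×6.5 cube at (4.5, 2) contributes its full rectangle (area 123.50 mm²); the r=2.5 cylinder at (7, -4) gives a regular 32-gon of circumradius 2.5 (constant along its height) (area = (32/2)·2.500²·sin(360°/32) = 19.51 mm²); Merging all regions: the regions partially overlap — summed areas 313.13 mm² minus the doubly-counted overlap 76.88 mm² gives 236.25 mm² — area = 236.25 mm²; the cylinder at (12, -3): section is a regular 32-gon, circumradius r=8.5 (area = (32/2)·8.500²·sin(360°/32) = 225.52 mm²); Taking the first minus the rest: starting from the result so far (236.25 mm²), the r=8.5 cylinder at (12, -3) partially overlaps it — only the 98.31 mm² overlap (of its 225.52 mm²) is removed, clipping the outline — area = 137.95 mm². Checking containment: at z = 6.2 the cross-section extends beyond the z = 0.2 cross-section by about 99.71 mm².

part overhangs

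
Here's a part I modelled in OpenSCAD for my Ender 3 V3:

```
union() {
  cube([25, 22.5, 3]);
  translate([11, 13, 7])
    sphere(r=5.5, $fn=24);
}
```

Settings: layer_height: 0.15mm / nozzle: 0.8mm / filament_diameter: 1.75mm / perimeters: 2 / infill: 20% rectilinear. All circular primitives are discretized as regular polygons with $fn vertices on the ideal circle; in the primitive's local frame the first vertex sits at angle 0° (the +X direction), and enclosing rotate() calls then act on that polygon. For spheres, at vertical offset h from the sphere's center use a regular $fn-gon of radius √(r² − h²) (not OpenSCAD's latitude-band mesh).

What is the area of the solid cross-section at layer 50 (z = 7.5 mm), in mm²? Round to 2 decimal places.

93.17 mm²

At z = 7.5 mm: the cube is not intersected at this z (z outside [0, 3]); the r=5.5 sphere at (11, 13) slices to a regular 24-gon of circumradius 5.477 (√(r²−h²) with h=0.5 from center) (area = (24/2)·5.477²·sin(360°/24) = 93.17 mm²); Merging all regions: only the r=5.5 sphere at (11, 13) is present, so the union is just that shape — area = 93.17 mm². Overall, the cross-section is a single solid region. Net area = 93.17 mm².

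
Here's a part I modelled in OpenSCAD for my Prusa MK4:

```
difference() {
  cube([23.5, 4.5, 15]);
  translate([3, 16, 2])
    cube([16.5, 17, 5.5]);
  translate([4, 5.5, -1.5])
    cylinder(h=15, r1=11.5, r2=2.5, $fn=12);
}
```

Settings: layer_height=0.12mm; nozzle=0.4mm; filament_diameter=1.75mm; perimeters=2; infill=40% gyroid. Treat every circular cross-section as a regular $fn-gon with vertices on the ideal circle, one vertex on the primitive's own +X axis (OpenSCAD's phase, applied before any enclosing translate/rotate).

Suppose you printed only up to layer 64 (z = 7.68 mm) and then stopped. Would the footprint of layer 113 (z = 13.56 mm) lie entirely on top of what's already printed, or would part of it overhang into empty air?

part overhangs

Compare the two slices. At z = 7.68: the cube is present — its section is the full 23.5×4.5 rectangle (area 105.75 mm²); the cube at (3, 16) is absent (z outside [2, 7.5]); the cone at (4, 5.5): at t=0.612 of its height the radius interpolates to r₁+(r₂−r₁)t = 5.992, giving a regular 12-gon of that circumradius (area = (12/2)·5.992²·sin(360°/12) = 107.71 mm²); Subtracting the remaining from the first: starting from the 23.5×4.5 cube (105.75 mm²), the cone at (4, 5.5) partially overlaps it — only the 37.62 mm² overlap (of its 107.71 mm²) is removed, clipping the outline — area = 68.13 mm². At z = 13.56: the cube is present — its section is the full 23.5×4.5 rectangle (area 105.75 mm²); the cube at (3, 16) does not reach this height (z outside [2, 7.5]); the cone at (4, 5.5) is absent (z outside [-1.5, 13.5]); Subtracting the remaining from the first: none of the subtracted shapes is present at this height, so the 23.5×4.5 cube is unchanged — area = 105.75 mm². Checking containment: at z = 13.56 the cross-section extends beyond the z = 7.68 cross-section by about 37.62 mm².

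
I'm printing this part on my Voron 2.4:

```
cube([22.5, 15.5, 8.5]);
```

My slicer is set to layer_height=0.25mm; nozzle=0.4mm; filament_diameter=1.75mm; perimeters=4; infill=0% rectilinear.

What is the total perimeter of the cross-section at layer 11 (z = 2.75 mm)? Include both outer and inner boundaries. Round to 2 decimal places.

76.00 mm

At z = 2.75 mm: the 22.5×15.5 cube contributes its full rectangle (perimeter 76.00 mm). Overall, the cross-section is a single solid region. Total boundary length (outer) = 76.00 mm.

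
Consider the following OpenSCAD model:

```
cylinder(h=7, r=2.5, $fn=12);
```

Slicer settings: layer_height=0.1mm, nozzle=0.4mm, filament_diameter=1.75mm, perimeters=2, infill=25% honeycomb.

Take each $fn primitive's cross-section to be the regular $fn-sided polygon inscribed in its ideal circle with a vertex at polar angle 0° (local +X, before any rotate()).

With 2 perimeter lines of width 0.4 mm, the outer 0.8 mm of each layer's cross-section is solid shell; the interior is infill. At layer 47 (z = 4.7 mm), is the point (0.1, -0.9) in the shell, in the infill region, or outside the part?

infill

At z = 4.7 mm: the cylinder: section is a regular 12-gon, circumradius r=2.5. Overall, the cross-section is a single solid region. The nearest boundary edge runs (-0.00, -2.50)→(1.25, -2.17); distance from the point to it = 1.52 mm. The point is inside the cross-section and 1.52 mm from the nearest boundary — more than the 0.8 mm shell width (2 × 0.4), so it's in the infill interior.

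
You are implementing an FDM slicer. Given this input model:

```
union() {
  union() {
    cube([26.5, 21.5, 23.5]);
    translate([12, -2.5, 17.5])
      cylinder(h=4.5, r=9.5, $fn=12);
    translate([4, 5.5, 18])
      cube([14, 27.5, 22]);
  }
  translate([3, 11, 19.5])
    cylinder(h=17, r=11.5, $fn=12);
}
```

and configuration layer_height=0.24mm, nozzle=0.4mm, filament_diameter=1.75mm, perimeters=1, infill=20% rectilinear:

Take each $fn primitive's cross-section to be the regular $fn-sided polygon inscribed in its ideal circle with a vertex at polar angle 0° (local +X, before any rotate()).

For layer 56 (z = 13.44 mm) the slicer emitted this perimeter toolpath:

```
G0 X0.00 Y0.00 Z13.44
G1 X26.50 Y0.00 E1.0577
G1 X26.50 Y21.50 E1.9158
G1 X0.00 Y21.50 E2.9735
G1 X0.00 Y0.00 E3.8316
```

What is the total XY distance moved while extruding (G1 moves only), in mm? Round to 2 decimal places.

96.00 mm

Sum the Euclidean lengths of each G1 segment: total = 96.00 mm.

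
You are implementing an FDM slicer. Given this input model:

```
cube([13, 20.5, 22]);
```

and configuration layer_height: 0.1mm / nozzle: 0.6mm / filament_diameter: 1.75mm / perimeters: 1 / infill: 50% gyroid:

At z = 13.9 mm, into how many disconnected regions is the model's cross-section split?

1

At z = 13.9 mm: the 13×20.5 cube contributes its full rectangle. The result has 1 disconnected region.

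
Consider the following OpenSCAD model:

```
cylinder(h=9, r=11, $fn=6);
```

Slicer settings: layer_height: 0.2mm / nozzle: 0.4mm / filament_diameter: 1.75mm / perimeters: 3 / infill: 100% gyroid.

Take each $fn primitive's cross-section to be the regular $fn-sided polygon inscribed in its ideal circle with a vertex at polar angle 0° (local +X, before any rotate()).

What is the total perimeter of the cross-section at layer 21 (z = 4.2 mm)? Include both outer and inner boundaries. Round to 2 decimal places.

At z = 4.2 mm: the cylinder: section is a regular 6-gon, circumradius r=11 (perimeter = 2·6·11.000·sin(180°/6) = 66.00 mm). Overall, the cross-section is a single solid region. Total boundary length (outer) = 66.00 mm.

66.00 mm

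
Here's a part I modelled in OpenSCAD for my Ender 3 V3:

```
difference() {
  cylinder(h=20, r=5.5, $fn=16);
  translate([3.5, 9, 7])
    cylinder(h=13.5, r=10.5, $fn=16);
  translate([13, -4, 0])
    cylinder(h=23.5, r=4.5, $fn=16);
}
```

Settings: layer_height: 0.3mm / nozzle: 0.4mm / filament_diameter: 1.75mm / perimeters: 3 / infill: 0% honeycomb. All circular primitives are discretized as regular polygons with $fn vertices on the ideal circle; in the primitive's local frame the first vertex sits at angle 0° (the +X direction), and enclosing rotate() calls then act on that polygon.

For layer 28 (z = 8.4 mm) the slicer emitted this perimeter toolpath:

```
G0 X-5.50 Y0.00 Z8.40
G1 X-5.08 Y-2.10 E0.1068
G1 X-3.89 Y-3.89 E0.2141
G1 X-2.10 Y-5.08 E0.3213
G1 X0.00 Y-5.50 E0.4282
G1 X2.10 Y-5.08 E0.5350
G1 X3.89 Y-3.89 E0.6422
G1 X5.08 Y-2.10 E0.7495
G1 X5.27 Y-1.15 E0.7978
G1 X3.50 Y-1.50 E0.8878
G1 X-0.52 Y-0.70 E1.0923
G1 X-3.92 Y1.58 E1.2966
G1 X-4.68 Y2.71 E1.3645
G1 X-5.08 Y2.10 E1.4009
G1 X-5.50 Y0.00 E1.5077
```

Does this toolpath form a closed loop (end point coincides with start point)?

yes

Start point (G0): (-5.50, 0.00). End point (last G1): the path returns to the start — closed.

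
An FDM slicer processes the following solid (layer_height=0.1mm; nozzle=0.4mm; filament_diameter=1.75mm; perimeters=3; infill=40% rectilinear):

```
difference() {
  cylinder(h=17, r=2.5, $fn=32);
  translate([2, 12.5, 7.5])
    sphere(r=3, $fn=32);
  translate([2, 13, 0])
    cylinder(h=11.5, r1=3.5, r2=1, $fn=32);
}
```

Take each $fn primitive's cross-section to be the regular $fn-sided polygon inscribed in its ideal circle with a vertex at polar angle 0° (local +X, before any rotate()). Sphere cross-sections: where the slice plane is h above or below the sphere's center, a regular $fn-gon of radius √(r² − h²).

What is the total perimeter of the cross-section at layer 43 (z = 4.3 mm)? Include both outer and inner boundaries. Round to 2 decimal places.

15.68 mm

At z = 4.3 mm: the r=2.5 cylinder gives a regular 32-gon of circumradius 2.5 (constant along its height) (perimeter = 2·32·2.500·sin(180°/32) = 15.68 mm); the sphere at (2, 12.5) is absent (|z−center|=3.200 > r=3); the cone at (2, 13) contributes a regular 32-gon of circumradius 2.565 (interpolated between r1=3.5 and r2=1 at t=0.374) (perimeter = 2·32·2.565·sin(180°/32) = 16.09 mm); Taking the first minus the rest: starting from the r=2.5 cylinder, the cone at (2, 13) misses the remaining region (no effect) — boundary = 15.68 mm. Overall, the cross-section is a single solid region. Total boundary length (outer) = 15.68 mm.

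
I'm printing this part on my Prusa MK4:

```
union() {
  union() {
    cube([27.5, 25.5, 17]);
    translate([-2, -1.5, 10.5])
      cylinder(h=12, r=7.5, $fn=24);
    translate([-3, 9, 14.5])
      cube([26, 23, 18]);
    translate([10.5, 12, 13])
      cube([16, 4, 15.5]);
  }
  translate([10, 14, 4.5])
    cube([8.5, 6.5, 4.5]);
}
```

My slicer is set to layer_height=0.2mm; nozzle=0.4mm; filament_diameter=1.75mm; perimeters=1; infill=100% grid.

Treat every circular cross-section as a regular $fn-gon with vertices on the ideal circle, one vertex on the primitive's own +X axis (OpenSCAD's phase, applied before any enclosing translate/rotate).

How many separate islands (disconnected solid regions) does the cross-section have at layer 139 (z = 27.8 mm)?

At z = 27.8 mm: the cube is not intersected at this z (z outside [0, 17]); the cylinder at (-2, -1.5) is not intersected at this z (z outside [10.5, 22.5]); the cube at (-3, 9) (footprint 26×23) is included at this height; the 16×4 cube at (10.5, 12) contributes its full rectangle; Combining (union): the regions partially overlap (shared area 50.00 mm²), so overlapping operands fuse into one piece — 1 connected region; the cube at (10, 14) is not intersected at this z (z outside [4.5, 9]); Taking the union: only the result so far is present, so the union is just that shape — 1 connected region. Overall, the cross-section is a single solid region. Island count = 1.

1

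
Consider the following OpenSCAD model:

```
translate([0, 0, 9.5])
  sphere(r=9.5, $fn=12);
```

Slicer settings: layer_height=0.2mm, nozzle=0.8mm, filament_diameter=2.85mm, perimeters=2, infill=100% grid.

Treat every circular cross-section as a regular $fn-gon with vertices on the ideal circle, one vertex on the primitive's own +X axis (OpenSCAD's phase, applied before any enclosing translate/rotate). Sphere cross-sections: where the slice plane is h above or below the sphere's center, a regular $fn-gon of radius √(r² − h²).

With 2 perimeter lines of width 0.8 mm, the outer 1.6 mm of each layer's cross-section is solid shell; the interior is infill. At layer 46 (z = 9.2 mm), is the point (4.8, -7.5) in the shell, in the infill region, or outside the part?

shell

At z = 9.2 mm: the sphere: section is a regular 12-gon, circumradius = √(r²−h²) = √(9.5²−0.3²) = 9.495. Overall, the cross-section is a single solid region. The nearest boundary edge runs (4.75, -8.22)→(8.22, -4.75); distance from the point to it = 0.47 mm. The point is inside the cross-section, 0.47 mm from the nearest boundary — within the 1.6 mm shell band (2 × 0.8).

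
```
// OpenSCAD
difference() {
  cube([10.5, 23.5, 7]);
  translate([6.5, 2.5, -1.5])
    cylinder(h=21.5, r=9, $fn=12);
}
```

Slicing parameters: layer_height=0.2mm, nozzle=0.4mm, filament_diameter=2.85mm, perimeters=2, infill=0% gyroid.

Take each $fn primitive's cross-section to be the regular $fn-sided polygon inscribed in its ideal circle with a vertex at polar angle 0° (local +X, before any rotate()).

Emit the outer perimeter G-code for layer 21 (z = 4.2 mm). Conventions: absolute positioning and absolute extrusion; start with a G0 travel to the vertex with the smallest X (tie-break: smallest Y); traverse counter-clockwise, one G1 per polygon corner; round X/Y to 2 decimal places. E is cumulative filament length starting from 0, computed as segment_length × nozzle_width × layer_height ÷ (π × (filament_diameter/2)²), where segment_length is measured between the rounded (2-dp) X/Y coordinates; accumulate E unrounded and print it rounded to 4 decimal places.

At z = 4.2 mm: the cube (footprint 10.5×23.5) is included at this height; the r=9 cylinder at (6.5, 2.5) gives a regular 12-gon of circumradius 9 (constant along its height); Taking the first minus the rest: starting from the 10.5×23.5 cube, the r=9 cylinder at (6.5, 2.5) partially overlaps it — only the 111.48 mm² overlap (of its 243.00 mm²) is removed, clipping the outline — 1 connected region. The outline is a single polygon with 6 vertices. Extrusion per mm of travel: 0.4 × 0.2 / (π × 1.425²) = 0.012540. Accumulating E over each segment gives final E = 0.6321.

G0 X0.00 Y8.29 Z4.20
G1 X2.00 Y10.29 E0.0355
G1 X6.50 Y11.50 E0.0939
G1 X10.50 Y10.43 E0.1458
G1 X10.50 Y23.50 E0.3097
G1 X0.00 Y23.50 E0.4414
G1 X0.00 Y8.29 E0.6321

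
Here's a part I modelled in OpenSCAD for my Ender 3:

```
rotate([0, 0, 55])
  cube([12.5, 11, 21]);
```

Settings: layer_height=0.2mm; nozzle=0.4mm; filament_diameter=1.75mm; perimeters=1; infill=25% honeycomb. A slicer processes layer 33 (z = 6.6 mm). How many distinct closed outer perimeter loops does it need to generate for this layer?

1

At z = 6.6 mm: the cube is present — its section is the full 12.5×11 rectangle; (whole slice rotated 55° about Z — lengths, areas and connectivity unchanged). The result has 1 disconnected region.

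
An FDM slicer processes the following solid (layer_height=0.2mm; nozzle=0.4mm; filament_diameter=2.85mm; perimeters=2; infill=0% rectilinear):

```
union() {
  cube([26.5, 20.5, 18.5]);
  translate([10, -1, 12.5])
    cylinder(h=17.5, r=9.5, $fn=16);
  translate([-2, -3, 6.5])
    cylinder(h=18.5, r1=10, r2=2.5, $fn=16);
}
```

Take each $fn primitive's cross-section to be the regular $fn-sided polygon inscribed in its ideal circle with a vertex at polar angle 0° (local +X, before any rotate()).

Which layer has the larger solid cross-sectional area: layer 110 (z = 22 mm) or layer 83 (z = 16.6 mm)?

Layer 110 (z = 22): the cube does not reach this height (z outside [0, 18.5]); the r=9.5 cylinder at (10, -1) contributes a regular 16-gon of circumradius 9.5 (area = (16/2)·9.500²·sin(360°/16) = 276.30 mm²); the cone at (-2, -3): at t=0.838 of its height the radius interpolates to r₁+(r₂−r₁)t = 3.716, giving a regular 16-gon of that circumradius (area = (16/2)·3.716²·sin(360°/16) = 42.28 mm²); Combining (union): the regions partially overlap — summed areas 318.58 mm² minus the doubly-counted overlap 2.53 mm² gives 316.05 mm² — area = 316.05 mm². So its area = 316.05 mm². Layer 83 (z = 16.6): the cube (footprint 26.5×20.5) is included at this height (area 543.25 mm²); the cylinder at (10, -1): section is a regular 16-gon, circumradius r=9.5 (area = (16/2)·9.500²·sin(360°/16) = 276.30 mm²); the cone at (-2, -3) (r1=10→r2=2.5) has section circumradius 5.905 here — a regular 16-gon (area = (16/2)·5.905²·sin(360°/16) = 106.77 mm²); Taking the union: the regions partially overlap — summed areas 926.31 mm² minus the doubly-counted overlap 139.55 mm² gives 786.76 mm² — area = 786.76 mm². So its area = 786.76 mm². Layer 83 is larger (786.76 vs 316.05 mm²).

layer 83 (z = 16.6 mm)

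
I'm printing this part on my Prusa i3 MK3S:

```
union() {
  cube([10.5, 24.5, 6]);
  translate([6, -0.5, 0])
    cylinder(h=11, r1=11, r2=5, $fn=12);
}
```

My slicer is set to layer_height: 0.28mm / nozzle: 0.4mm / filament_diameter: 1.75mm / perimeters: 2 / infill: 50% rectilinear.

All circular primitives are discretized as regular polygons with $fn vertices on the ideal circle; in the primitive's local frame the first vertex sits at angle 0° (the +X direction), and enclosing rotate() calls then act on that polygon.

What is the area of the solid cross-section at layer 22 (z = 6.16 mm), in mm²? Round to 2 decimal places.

At z = 6.16 mm: the cube is absent (z outside [0, 6]); the cone at (6, -0.5) (r1=11→r2=5) has section circumradius 7.640 here — a regular 12-gon (area = (12/2)·7.640²·sin(360°/12) = 175.11 mm²); Taking the union: only the cone at (6, -0.5) is present, so the union is just that shape — area = 175.11 mm². Overall, the cross-section is a single solid region. Net area = 175.11 mm².

175.11 mm²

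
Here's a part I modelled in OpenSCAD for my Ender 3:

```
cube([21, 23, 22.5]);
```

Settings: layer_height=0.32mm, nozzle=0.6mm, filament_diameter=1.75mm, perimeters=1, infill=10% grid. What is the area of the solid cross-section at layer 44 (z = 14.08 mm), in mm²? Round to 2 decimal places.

At z = 14.08 mm: the cube (footprint 21×23) is included at this height (area 483.00 mm²). Overall, the cross-section is a single solid region. Net area = 483.00 mm².

483.00 mm²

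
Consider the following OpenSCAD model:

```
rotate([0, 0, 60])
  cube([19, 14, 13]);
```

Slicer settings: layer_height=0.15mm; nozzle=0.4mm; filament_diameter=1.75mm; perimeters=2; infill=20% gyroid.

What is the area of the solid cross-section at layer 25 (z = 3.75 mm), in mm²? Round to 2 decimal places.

266.00 mm²

At z = 3.75 mm: the 19×14 cube contributes its full rectangle (area 266.00 mm²); (rotated 60° about Z; rotation is an isometry so areas/perimeters/island counts are preserved). Overall, the cross-section is a single solid region. Net area = 266.00 mm².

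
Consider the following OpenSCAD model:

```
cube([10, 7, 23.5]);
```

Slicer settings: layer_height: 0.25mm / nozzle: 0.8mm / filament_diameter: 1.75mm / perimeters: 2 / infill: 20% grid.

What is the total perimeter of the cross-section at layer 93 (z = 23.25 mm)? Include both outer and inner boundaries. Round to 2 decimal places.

At z = 23.25 mm: the cube is present — its section is the full 10×7 rectangle (perimeter 34.00 mm). Overall, the cross-section is a single solid region. Total boundary length (outer) = 34.00 mm.

34.00 mm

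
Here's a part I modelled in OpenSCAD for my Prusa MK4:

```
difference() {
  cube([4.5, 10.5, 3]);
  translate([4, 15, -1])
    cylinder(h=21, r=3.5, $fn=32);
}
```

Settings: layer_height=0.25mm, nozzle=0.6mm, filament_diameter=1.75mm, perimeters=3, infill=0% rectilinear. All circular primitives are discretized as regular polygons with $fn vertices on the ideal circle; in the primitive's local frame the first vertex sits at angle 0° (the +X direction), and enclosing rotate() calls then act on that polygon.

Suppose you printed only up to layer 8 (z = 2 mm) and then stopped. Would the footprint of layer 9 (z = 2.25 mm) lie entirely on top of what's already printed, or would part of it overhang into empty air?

entirely on top

Compare the two slices. At z = 2: the cube is present — its section is the full 4.5×10.5 rectangle (area 47.25 mm²); the cylinder at (4, 15): section is a regular 32-gon, circumradius r=3.5 (area = (32/2)·3.500²·sin(360°/32) = 38.24 mm²); Taking the first minus the rest: starting from the 4.5×10.5 cube (47.25 mm²), the r=3.5 cylinder at (4, 15) misses the remaining region (no effect) — area = 47.25 mm². At z = 2.25: the cube (footprint 4.5×10.5) is included at this height (area 47.25 mm²); the cylinder at (4, 15): section is a regular 32-gon, circumradius r=3.5 (area = (32/2)·3.500²·sin(360°/32) = 38.24 mm²); Taking the first minus the rest: starting from the 4.5×10.5 cube (47.25 mm²), the r=3.5 cylinder at (4, 15) misses the remaining region (no effect) — area = 47.25 mm². Checking containment: the cross-section at z = 2.25 is a subset of the cross-section at z = 2.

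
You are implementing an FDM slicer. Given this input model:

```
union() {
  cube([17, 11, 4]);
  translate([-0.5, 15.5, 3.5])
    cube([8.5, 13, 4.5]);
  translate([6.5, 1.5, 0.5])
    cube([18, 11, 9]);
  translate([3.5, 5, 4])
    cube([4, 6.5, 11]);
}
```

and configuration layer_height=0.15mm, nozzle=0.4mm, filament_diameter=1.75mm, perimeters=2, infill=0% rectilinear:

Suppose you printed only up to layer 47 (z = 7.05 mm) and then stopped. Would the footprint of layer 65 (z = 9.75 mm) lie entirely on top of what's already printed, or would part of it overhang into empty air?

entirely on top

Compare the two slices. At z = 7.05: the cube does not reach this height (z outside [0, 4]); the cube at (-0.5, 15.5) is present — its section is the full 8.5×13 rectangle (area 110.50 mm²); the 18×11 cube at (6.5, 1.5) contributes its full rectangle (area 198.00 mm²); the 4×6.5 cube at (3.5, 5) contributes its full rectangle (area 26.00 mm²); Merging all regions: the regions partially overlap — summed areas 334.50 mm² minus the doubly-counted overlap 6.50 mm² gives 328.00 mm² — area = 328.00 mm². At z = 9.75: the cube is not intersected at this z (z outside [0, 4]); the cube at (-0.5, 15.5) is absent (z outside [3.5, 8]); the cube at (6.5, 1.5) does not reach this height (z outside [0.5, 9.5]); the cube at (3.5, 5) (footprint 4×6.5) is included at this height (area 26.00 mm²); Merging all regions: only the 4×6.5 cube at (3.5, 5) is present, so the union is just that shape — area = 26.00 mm². Checking containment: the cross-section at z = 9.75 is a subset of the cross-section at z = 7.05.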